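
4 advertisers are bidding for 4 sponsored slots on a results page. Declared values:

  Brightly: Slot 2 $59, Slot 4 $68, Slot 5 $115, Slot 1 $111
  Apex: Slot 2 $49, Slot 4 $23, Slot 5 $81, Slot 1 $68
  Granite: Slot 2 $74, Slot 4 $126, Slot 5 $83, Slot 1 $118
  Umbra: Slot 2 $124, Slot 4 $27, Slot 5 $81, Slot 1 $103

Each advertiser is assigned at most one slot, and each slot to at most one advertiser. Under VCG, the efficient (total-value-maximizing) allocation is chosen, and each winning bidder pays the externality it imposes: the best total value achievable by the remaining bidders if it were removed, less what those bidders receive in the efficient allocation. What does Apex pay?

Efficient allocation: Brightly→Slot 1 ($111), Apex→Slot 5 ($81), Granite→Slot 4 ($126), Umbra→Slot 2 ($124); total welfare W = $442.
Apex receives Slot 5 at value $81, so the others get W − 81 = $361.
Without Apex: best allocation of the remaining 3 bidders over all 4 slots is Brightly→Slot 5 ($115), Granite→Slot 4 ($126), Umbra→Slot 2 ($124), total $365.
VCG payment = (others' best without Apex) − (others' welfare with Apex) = 365 − 361 = $4.

Apex pays $4.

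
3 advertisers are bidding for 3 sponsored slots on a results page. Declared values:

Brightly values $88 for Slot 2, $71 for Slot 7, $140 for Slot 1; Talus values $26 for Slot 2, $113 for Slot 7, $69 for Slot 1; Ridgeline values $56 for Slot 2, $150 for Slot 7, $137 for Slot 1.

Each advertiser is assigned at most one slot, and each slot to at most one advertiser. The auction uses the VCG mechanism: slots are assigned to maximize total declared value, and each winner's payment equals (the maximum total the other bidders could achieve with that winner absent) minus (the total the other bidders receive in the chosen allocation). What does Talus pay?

Efficient allocation: Brightly→Slot 2 ($88), Talus→Slot 7 ($113), Ridgeline→Slot 1 ($137); total welfare W = $338.
Talus receives Slot 7 at value $113, so the others get W − 113 = $225.
Without Talus: best allocation of the remaining 2 bidders over all 3 slots is Brightly→Slot 1 ($140), Ridgeline→Slot 7 ($150), total $290.
VCG payment = (others' best without Talus) − (others' welfare with Talus) = 290 − 225 = $65.

Talus pays $65.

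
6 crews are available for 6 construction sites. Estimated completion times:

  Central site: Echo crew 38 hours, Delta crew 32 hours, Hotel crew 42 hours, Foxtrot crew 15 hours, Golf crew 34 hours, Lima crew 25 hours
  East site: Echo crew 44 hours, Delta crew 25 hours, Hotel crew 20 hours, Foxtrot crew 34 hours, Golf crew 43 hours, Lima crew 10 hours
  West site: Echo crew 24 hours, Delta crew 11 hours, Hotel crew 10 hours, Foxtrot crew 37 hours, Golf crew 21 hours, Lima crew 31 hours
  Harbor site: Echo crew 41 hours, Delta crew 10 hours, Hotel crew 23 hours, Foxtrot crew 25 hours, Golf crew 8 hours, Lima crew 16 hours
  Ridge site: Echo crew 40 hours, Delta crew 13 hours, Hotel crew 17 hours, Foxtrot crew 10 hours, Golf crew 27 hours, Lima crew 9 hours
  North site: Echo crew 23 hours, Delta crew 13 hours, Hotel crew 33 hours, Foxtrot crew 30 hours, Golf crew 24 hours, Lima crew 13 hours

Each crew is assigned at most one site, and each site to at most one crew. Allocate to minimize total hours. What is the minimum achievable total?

Min total: 79 hours

Optimal: Echo crew→North site (23 hours), Delta crew→Ridge site (13 hours), Hotel crew→West site (10 hours), Foxtrot crew→Central site (15 hours), Golf crew→Harbor site (8 hours), Lima crew→East site (10 hours) — total 23+13+10+15+8+10 = 79 hours.
Row-greedy (each crew in turn takes its cheapest remaining site) gives 97 hours, worse by 18.
Checked against all permutations: 79 hours is optimal.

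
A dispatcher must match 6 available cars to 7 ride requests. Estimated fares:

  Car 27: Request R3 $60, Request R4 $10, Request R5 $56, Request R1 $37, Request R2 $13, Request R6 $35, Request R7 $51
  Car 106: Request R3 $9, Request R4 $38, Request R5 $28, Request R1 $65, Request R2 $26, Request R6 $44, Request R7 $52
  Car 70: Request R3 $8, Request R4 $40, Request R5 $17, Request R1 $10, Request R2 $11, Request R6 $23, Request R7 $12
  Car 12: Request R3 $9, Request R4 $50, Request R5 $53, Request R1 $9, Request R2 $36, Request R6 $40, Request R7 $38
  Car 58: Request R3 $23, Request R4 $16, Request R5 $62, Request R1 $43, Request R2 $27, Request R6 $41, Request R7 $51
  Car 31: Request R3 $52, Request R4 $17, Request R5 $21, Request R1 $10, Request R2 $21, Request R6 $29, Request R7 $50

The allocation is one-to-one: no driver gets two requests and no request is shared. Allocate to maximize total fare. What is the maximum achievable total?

Max total: $317

Optimal: Car 27→Request R3 ($60), Car 106→Request R1 ($65), Car 70→Request R4 ($40), Car 12→Request R6 ($40), Car 58→Request R5 ($62), Car 31→Request R7 ($50) — total 60+65+40+40+62+50 = $317.
Row-greedy (each driver in turn takes its best remaining request) gives $298, worse by 19.
Next-best assignment: Car 27→Request R3, Car 106→Request R1, Car 70→Request R4, Car 12→Request R2, Car 58→Request R5, Car 31→Request R7 = $313.
Swapping Car 12↔Car 58 (Car 12→Request R5 $53, Car 58→Request R6 $41) loses 8.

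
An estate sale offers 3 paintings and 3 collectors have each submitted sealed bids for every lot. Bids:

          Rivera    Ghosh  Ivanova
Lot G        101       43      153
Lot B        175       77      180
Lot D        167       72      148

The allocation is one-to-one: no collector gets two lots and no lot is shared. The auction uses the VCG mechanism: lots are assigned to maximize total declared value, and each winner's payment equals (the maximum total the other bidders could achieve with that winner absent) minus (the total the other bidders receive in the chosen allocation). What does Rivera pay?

Efficient allocation: Rivera→Lot B ($175), Ghosh→Lot D ($72), Ivanova→Lot G ($153); total welfare W = $400.
Rivera receives Lot B at value $175, so the others get W − 175 = $225.
Without Rivera: best allocation of the remaining 2 bidders over all 3 lots is Ghosh→Lot D ($72), Ivanova→Lot B ($180), total $252.
VCG payment = (others' best without Rivera) − (others' welfare with Rivera) = 252 − 225 = $27.

Rivera pays $27.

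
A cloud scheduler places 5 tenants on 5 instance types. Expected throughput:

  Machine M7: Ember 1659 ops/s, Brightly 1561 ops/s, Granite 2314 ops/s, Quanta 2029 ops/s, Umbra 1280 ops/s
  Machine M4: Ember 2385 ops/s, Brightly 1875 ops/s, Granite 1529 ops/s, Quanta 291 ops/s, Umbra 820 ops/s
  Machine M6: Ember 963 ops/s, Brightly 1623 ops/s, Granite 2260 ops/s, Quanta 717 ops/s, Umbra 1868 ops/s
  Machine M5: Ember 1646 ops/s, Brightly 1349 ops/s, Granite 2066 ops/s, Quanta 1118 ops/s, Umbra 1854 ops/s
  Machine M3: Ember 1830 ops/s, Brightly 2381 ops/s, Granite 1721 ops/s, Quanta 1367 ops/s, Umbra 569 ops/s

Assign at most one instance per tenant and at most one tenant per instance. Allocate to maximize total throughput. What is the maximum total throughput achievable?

Optimal: Ember→Machine M4 (2385 ops/s), Brightly→Machine M3 (2381 ops/s), Granite→Machine M6 (2260 ops/s), Quanta→Machine M7 (2029 ops/s), Umbra→Machine M5 (1854 ops/s) — total 2385+2381+2260+2029+1854 = 10909 ops/s.

Maximum total: 10909 ops/s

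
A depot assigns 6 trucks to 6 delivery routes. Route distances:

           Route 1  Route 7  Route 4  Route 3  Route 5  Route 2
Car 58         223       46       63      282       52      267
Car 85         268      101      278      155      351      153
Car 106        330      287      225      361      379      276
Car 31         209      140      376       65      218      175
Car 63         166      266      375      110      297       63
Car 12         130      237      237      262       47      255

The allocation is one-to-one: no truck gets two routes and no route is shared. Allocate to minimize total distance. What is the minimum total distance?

Optimal: Car 58→Route 5 (52 km), Car 85→Route 7 (101 km), Car 106→Route 4 (225 km), Car 31→Route 3 (65 km), Car 63→Route 2 (63 km), Car 12→Route 1 (130 km) — total 52+101+225+65+63+130 = 636 km.
Min-entry greedy (repeatedly take the single cheapest remaining cell) gives 714 km, worse by 78.
Next-best assignment: Car 58→Route 4, Car 85→Route 7, Car 106→Route 1, Car 31→Route 3, Car 63→Route 2, Car 12→Route 5 = 669 km.
Swapping Car 63↔Car 58 (Car 63→Route 5 297 km, Car 58→Route 2 267 km) adds 449.

Min total: 636 km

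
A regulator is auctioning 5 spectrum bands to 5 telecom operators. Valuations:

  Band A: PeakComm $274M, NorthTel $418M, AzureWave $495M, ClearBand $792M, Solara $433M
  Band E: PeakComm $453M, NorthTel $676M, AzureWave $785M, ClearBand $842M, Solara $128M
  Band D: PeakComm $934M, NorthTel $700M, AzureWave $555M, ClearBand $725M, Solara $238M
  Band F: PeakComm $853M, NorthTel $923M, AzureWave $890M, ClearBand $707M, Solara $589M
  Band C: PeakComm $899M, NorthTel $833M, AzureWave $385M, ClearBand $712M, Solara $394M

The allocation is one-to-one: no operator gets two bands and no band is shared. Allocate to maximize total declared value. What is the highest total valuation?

Optimal: PeakComm→Band D ($934M), NorthTel→Band C ($833M), AzureWave→Band E ($785M), ClearBand→Band A ($792M), Solara→Band F ($589M) — total 934+833+785+792+589 = $3933M.
Row-greedy (each operator in turn takes its best remaining band) gives $3828M, worse by 105.
Next-best assignment: PeakComm→Band D, NorthTel→Band C, AzureWave→Band F, ClearBand→Band E, Solara→Band A = $3932M.
Swapping ClearBand↔PeakComm (ClearBand→Band D $725M, PeakComm→Band A $274M) loses 727.

Maximum total: $3933M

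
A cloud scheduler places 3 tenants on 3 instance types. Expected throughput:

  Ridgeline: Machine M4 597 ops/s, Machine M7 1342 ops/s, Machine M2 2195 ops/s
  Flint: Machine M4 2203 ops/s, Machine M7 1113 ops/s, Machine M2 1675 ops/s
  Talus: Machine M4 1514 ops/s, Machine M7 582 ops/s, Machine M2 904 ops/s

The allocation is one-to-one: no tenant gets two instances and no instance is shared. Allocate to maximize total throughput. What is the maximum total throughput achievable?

Max total: 4980 ops/s

Optimal: Ridgeline→Machine M2 (2195 ops/s), Flint→Machine M4 (2203 ops/s), Talus→Machine M7 (582 ops/s) — total 2195+2203+582 = 4980 ops/s.
Column-greedy (each instance in turn goes to its best remaining tenant) gives 4449 ops/s, worse by 531.
Next-best assignment: Ridgeline→Machine M2, Flint→Machine M7, Talus→Machine M4 = 4822 ops/s.
Checked against all permutations: 4980 ops/s is optimal.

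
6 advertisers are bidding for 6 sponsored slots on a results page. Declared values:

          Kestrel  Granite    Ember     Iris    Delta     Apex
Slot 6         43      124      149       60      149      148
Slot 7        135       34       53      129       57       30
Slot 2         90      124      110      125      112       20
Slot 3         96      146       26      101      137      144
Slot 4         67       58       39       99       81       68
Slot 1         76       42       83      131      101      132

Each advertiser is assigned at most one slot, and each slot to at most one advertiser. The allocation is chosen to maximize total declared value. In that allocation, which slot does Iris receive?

Iris receives Slot 4.

Optimal: Kestrel→Slot 7 ($135), Granite→Slot 2 ($124), Ember→Slot 6 ($149), Iris→Slot 4 ($99), Delta→Slot 3 ($137), Apex→Slot 1 ($132) — total 135+124+149+99+137+132 = $776.
Row-greedy (each advertiser in turn takes its best remaining slot) gives $741, worse by 35.
Next-best assignment: Kestrel→Slot 7, Granite→Slot 3, Ember→Slot 6, Iris→Slot 4, Delta→Slot 2, Apex→Slot 1 = $773.
Every other assignment is strictly worse.
Iris's own top slot is Slot 1 ($131), but forcing Iris→Slot 1 and reassigning the rest optimally gives only $764 — worse by 12.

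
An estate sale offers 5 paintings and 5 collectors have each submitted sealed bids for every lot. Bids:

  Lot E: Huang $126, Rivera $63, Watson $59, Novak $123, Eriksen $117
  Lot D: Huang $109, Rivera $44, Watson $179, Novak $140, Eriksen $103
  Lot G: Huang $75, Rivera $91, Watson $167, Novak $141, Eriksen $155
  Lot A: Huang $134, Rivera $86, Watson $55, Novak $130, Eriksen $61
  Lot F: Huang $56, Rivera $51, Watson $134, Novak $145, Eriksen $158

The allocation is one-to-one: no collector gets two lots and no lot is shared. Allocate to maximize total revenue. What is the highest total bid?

Optimal: Huang→Lot E ($126), Rivera→Lot A ($86), Watson→Lot D ($179), Novak→Lot F ($145), Eriksen→Lot G ($155) — total 126+86+179+145+155 = $691.
Row-greedy (each collector in turn takes its best remaining lot) gives $666, worse by 25.
Swapping Eriksen↔Huang (Eriksen→Lot E $117, Huang→Lot G $75) loses 89.
No other one-to-one assignment exceeds $691.

Maximum total: $691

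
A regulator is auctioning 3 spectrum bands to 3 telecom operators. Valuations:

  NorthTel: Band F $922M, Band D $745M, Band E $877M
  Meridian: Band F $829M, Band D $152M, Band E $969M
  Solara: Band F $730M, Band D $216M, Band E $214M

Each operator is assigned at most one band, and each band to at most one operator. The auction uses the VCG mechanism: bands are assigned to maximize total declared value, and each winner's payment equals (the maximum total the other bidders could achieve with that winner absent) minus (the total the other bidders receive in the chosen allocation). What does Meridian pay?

Efficient allocation: NorthTel→Band D ($745M), Meridian→Band E ($969M), Solara→Band F ($730M); total welfare W = $2444M.
Meridian receives Band E at value $969M, so the others get W − 969 = $1475M.
Without Meridian: best allocation of the remaining 2 bidders over all 3 bands is NorthTel→Band E ($877M), Solara→Band F ($730M), total $1607M.
VCG payment = (others' best without Meridian) − (others' welfare with Meridian) = 1607 − 1475 = $132M.

Meridian pays $132M.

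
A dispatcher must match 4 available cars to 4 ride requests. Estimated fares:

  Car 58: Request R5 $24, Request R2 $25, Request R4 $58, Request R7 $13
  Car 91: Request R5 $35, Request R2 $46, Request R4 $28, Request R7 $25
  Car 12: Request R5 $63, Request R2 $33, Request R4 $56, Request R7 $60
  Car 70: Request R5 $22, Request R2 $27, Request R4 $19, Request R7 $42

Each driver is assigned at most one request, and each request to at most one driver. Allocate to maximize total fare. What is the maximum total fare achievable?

Optimal: Car 58→Request R4 ($58), Car 91→Request R2 ($46), Car 12→Request R5 ($63), Car 70→Request R7 ($42) — total 58+46+63+42 = $209.

Maximum total: $209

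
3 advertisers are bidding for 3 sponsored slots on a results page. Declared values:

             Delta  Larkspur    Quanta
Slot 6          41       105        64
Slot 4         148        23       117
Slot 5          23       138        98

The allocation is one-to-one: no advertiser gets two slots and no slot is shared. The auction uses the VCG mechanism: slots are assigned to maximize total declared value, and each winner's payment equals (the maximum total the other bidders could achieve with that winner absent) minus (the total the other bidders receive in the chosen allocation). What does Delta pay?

Delta pays $52.

Efficient allocation: Delta→Slot 4 ($148), Larkspur→Slot 6 ($105), Quanta→Slot 5 ($98); total welfare W = $351.
Delta receives Slot 4 at value $148, so the others get W − 148 = $203.
Without Delta: best allocation of the remaining 2 bidders over all 3 slots is Larkspur→Slot 5 ($138), Quanta→Slot 4 ($117), total $255.
VCG payment = (others' best without Delta) − (others' welfare with Delta) = 255 − 203 = $52.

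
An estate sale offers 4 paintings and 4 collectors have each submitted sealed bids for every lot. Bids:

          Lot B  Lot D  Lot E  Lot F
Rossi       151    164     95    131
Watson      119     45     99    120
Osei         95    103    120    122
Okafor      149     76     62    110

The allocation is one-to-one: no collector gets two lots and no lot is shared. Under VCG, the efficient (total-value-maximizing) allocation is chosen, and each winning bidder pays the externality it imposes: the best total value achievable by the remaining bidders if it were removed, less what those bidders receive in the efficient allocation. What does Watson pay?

Watson pays $2.

Efficient allocation: Rossi→Lot D ($164), Watson→Lot F ($120), Osei→Lot E ($120), Okafor→Lot B ($149); total welfare W = $553.
Watson receives Lot F at value $120, so the others get W − 120 = $433.
Without Watson: best allocation of the remaining 3 bidders over all 4 lots is Rossi→Lot D ($164), Osei→Lot F ($122), Okafor→Lot B ($149), total $435.
VCG payment = (others' best without Watson) − (others' welfare with Watson) = 435 − 433 = $2.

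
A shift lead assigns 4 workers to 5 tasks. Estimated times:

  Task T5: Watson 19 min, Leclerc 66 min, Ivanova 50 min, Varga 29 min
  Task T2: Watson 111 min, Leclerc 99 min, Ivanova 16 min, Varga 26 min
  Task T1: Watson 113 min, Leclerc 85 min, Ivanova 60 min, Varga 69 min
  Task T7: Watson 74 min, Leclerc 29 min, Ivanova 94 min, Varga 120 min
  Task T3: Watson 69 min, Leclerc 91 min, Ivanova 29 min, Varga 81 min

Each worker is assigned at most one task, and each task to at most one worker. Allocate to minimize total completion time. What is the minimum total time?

Optimal: Watson→Task T5 (19 min), Leclerc→Task T7 (29 min), Ivanova→Task T3 (29 min), Varga→Task T2 (26 min) — total 19+29+29+26 = 103 min.
Row-greedy (each worker in turn takes its cheapest remaining task) gives 133 min, worse by 30.
Next-best assignment: Watson→Task T5, Leclerc→Task T7, Ivanova→Task T2, Varga→Task T1 = 133 min.
Every other assignment is strictly worse.

Min total: 103 min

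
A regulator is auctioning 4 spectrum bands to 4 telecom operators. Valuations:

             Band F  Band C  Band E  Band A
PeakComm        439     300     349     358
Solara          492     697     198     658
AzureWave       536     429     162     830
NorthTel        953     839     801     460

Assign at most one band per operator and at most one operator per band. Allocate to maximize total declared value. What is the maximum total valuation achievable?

Optimal: PeakComm→Band E ($349M), Solara→Band C ($697M), AzureWave→Band A ($830M), NorthTel→Band F ($953M) — total 349+697+830+953 = $2829M.
Row-greedy (each operator in turn takes its best remaining band) gives $2767M, worse by 62.
Next-best assignment: PeakComm→Band F, Solara→Band C, AzureWave→Band A, NorthTel→Band E = $2767M.

Max total: $2829M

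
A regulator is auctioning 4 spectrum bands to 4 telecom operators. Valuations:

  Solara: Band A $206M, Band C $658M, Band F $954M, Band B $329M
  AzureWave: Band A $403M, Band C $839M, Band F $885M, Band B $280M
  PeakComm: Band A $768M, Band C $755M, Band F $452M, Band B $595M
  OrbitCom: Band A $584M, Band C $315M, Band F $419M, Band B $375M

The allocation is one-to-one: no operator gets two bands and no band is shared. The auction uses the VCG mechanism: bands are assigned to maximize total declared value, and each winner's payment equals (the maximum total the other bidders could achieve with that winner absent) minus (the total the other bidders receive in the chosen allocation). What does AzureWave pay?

AzureWave pays $160M.

Efficient allocation: Solara→Band F ($954M), AzureWave→Band C ($839M), PeakComm→Band B ($595M), OrbitCom→Band A ($584M); total welfare W = $2972M.
AzureWave receives Band C at value $839M, so the others get W − 839 = $2133M.
Without AzureWave: best allocation of the remaining 3 bidders over all 4 bands is Solara→Band F ($954M), PeakComm→Band C ($755M), OrbitCom→Band A ($584M), total $2293M.
VCG payment = (others' best without AzureWave) − (others' welfare with AzureWave) = 2293 − 2133 = $160M.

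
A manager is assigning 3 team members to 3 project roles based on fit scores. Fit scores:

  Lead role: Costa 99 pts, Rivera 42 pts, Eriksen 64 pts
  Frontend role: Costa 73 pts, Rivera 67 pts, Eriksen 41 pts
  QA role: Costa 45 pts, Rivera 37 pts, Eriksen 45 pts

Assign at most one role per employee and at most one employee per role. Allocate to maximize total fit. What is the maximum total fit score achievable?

Maximum total: 211 pts

Optimal: Costa→Lead role (99 pts), Rivera→Frontend role (67 pts), Eriksen→QA role (45 pts) — total 99+67+45 = 211 pts.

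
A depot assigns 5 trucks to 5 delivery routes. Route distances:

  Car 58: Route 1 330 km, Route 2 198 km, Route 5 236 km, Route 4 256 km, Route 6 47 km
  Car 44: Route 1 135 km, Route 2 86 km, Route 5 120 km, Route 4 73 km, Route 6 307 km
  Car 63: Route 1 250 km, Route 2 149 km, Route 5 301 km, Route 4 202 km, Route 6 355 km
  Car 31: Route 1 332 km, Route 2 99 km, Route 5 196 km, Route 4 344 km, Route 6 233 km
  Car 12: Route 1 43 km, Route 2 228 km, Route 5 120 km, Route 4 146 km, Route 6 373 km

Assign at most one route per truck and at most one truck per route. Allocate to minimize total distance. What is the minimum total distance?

This is the linear assignment problem.
Optimal: Car 58→Route 6 (47 km), Car 44→Route 4 (73 km), Car 63→Route 2 (149 km), Car 31→Route 5 (196 km), Car 12→Route 1 (43 km) — total 47+73+149+196+43 = 508 km.
Column-greedy (each route in turn goes to its cheapest remaining truck) gives 574 km, worse by 66.
Swapping Car 12↔Car 44 (Car 12→Route 4 146 km, Car 44→Route 1 135 km) adds 165.

Minimum total: 508 km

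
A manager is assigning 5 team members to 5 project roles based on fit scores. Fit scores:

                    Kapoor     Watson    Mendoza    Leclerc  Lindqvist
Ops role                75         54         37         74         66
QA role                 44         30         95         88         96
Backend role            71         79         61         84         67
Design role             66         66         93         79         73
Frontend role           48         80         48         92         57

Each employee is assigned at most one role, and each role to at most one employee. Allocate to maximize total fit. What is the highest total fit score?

Max total: 435 pts

Optimal: Kapoor→Ops role (75 pts), Watson→Backend role (79 pts), Mendoza→Design role (93 pts), Leclerc→Frontend role (92 pts), Lindqvist→QA role (96 pts) — total 75+79+93+92+96 = 435 pts.
Row-greedy (each employee in turn takes its best remaining role) gives 407 pts, worse by 28.
Swapping Watson↔Leclerc (Watson→Frontend role 80 pts, Leclerc→Backend role 84 pts) loses 7.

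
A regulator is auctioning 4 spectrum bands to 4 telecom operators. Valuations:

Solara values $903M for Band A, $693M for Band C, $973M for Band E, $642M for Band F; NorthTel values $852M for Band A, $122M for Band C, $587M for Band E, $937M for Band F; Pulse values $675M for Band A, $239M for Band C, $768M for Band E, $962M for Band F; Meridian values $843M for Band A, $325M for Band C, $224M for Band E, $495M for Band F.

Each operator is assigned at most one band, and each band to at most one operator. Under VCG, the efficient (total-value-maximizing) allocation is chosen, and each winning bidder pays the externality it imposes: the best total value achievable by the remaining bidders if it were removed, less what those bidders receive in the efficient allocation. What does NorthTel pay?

NorthTel pays $474M.

Efficient allocation: Solara→Band C ($693M), NorthTel→Band F ($937M), Pulse→Band E ($768M), Meridian→Band A ($843M); total welfare W = $3241M.
NorthTel receives Band F at value $937M, so the others get W − 937 = $2304M.
Without NorthTel: best allocation of the remaining 3 bidders over all 4 bands is Solara→Band E ($973M), Pulse→Band F ($962M), Meridian→Band A ($843M), total $2778M.
VCG payment = (others' best without NorthTel) − (others' welfare with NorthTel) = 2778 − 2304 = $474M.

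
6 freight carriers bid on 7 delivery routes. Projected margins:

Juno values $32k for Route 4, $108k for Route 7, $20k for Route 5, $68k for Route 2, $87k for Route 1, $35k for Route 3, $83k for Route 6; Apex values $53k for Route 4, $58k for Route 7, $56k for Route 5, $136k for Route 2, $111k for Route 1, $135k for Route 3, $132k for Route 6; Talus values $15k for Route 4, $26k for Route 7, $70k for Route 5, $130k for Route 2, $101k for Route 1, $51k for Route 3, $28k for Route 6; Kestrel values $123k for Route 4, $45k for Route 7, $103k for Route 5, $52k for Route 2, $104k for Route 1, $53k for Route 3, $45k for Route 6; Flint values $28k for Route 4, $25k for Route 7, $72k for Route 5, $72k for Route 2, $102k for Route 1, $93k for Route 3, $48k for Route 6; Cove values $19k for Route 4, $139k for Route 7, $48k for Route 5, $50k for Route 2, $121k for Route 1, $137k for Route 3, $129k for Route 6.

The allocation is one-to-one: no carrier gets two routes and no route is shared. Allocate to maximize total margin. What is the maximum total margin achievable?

Maximum total: $732k

Optimal: Juno→Route 7 ($108k), Apex→Route 6 ($132k), Talus→Route 2 ($130k), Kestrel→Route 4 ($123k), Flint→Route 1 ($102k), Cove→Route 3 ($137k) — total 108+132+130+123+102+137 = $732k.
Column-greedy (each route in turn goes to its best remaining carrier) gives $606k, worse by 126.
Next-best assignment: Juno→Route 7, Apex→Route 3, Talus→Route 2, Kestrel→Route 4, Flint→Route 1, Cove→Route 6 = $727k.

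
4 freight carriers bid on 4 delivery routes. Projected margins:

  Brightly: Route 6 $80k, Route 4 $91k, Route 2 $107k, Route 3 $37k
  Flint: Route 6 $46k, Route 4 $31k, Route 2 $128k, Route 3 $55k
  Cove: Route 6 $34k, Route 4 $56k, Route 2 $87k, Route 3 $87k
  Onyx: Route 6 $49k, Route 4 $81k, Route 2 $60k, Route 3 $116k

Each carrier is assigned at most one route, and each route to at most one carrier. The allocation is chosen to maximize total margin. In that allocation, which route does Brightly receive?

Brightly receives Route 6.

This is a one-to-one assignment (maximum-weight bipartite matching).
Optimal: Brightly→Route 6 ($80k), Flint→Route 2 ($128k), Cove→Route 4 ($56k), Onyx→Route 3 ($116k) — total 80+128+56+116 = $380k.
Row-greedy (each carrier in turn takes its best remaining route) gives $267k, worse by 113.
No other one-to-one assignment exceeds $380k.
Brightly's own top route is Route 2 ($107k), but forcing Brightly→Route 2 and reassigning the rest optimally gives only $325k — worse by 55.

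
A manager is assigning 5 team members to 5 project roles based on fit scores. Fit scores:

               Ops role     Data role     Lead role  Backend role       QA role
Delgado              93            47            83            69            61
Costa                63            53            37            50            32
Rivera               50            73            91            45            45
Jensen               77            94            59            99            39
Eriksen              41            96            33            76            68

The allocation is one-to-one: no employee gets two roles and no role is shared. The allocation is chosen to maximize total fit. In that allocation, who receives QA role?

Optimal: Delgado→Ops role (93 pts), Costa→QA role (32 pts), Rivera→Lead role (91 pts), Jensen→Backend role (99 pts), Eriksen→Data role (96 pts) — total 93+32+91+99+96 = 411 pts.
Row-greedy (each employee in turn takes its best remaining role) gives 404 pts, worse by 7.
Swapping Rivera↔Costa (Rivera→QA role 45 pts, Costa→Lead role 37 pts) loses 41.
No other one-to-one assignment exceeds 411 pts.
Costa's own top role is Ops role (63 pts), but forcing Costa→Ops role and reassigning the rest optimally gives only 410 pts — worse by 1.

Costa receives QA role.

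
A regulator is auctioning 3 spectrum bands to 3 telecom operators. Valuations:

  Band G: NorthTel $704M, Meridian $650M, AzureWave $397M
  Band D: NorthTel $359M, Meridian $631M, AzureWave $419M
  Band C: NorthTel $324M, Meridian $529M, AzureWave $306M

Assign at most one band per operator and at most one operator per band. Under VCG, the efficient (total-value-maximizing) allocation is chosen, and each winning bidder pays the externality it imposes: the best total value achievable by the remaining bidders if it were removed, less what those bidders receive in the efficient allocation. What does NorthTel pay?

Efficient allocation: NorthTel→Band G ($704M), Meridian→Band C ($529M), AzureWave→Band D ($419M); total welfare W = $1652M.
NorthTel receives Band G at value $704M, so the others get W − 704 = $948M.
Without NorthTel: best allocation of the remaining 2 bidders over all 3 bands is Meridian→Band G ($650M), AzureWave→Band D ($419M), total $1069M.
VCG payment = (others' best without NorthTel) − (others' welfare with NorthTel) = 1069 − 948 = $121M.

NorthTel pays $121M.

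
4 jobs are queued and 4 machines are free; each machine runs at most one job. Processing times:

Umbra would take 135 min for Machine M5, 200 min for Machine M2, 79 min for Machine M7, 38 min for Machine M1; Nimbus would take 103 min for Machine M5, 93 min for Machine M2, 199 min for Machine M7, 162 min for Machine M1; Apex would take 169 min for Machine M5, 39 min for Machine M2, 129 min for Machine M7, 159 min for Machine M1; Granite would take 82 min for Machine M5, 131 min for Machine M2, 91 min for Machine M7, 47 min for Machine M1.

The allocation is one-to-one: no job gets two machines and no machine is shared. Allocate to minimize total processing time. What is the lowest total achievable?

Min total: 268 min

This is the linear assignment problem.
Optimal: Umbra→Machine M7 (79 min), Nimbus→Machine M5 (103 min), Apex→Machine M2 (39 min), Granite→Machine M1 (47 min) — total 79+103+39+47 = 268 min.
Column-greedy (each machine in turn goes to its cheapest remaining job) gives 362 min, worse by 94.
Next-best assignment: Umbra→Machine M1, Nimbus→Machine M5, Apex→Machine M2, Granite→Machine M7 = 271 min.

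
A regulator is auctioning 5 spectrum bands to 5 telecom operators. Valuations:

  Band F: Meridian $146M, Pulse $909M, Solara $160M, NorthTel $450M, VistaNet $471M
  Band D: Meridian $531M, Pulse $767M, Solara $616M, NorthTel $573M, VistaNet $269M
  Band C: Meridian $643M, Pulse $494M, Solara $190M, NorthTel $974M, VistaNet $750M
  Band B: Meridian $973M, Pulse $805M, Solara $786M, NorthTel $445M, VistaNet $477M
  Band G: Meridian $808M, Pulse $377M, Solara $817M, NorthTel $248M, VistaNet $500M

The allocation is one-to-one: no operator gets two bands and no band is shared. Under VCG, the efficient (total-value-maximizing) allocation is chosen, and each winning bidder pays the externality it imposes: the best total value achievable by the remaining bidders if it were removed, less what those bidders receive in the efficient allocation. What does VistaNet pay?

VistaNet pays $401M.

Efficient allocation: Meridian→Band B ($973M), Pulse→Band F ($909M), Solara→Band G ($817M), NorthTel→Band D ($573M), VistaNet→Band C ($750M); total welfare W = $4022M.
VistaNet receives Band C at value $750M, so the others get W − 750 = $3272M.
Without VistaNet: best allocation of the remaining 4 bidders over all 5 bands is Meridian→Band B ($973M), Pulse→Band F ($909M), Solara→Band G ($817M), NorthTel→Band C ($974M), total $3673M.
VCG payment = (others' best without VistaNet) − (others' welfare with VistaNet) = 3673 − 3272 = $401M.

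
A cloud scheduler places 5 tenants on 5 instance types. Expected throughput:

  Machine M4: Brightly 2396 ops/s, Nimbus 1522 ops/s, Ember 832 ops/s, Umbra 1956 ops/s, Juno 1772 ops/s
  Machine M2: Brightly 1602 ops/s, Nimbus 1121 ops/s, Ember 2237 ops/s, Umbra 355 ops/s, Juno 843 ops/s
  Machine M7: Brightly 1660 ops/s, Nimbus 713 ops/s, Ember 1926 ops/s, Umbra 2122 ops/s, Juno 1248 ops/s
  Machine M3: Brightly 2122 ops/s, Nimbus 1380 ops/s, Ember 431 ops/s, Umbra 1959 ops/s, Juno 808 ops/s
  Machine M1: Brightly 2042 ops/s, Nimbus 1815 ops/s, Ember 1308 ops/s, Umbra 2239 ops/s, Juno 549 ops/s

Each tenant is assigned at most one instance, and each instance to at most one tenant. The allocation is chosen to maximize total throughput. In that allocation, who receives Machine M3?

Treat this as an assignment problem: match each tenant to one instance.
Optimal: Brightly→Machine M3 (2122 ops/s), Nimbus→Machine M1 (1815 ops/s), Ember→Machine M2 (2237 ops/s), Umbra→Machine M7 (2122 ops/s), Juno→Machine M4 (1772 ops/s) — total 2122+1815+2237+2122+1772 = 10068 ops/s.
Next-best assignment: Brightly→Machine M4, Nimbus→Machine M1, Ember→Machine M2, Umbra→Machine M3, Juno→Machine M7 = 9655 ops/s.
Brightly's own top instance is Machine M4 (2396 ops/s), but forcing Brightly→Machine M4 and reassigning the rest optimally gives only 9655 ops/s — worse by 413.

Brightly receives Machine M3.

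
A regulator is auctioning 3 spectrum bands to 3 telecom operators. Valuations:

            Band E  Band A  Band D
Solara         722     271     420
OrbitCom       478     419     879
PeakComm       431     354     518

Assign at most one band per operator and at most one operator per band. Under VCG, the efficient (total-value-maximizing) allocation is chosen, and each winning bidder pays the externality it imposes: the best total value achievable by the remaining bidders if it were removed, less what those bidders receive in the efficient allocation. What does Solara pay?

Solara pays $77M.

Efficient allocation: Solara→Band E ($722M), OrbitCom→Band D ($879M), PeakComm→Band A ($354M); total welfare W = $1955M.
Solara receives Band E at value $722M, so the others get W − 722 = $1233M.
Without Solara: best allocation of the remaining 2 bidders over all 3 bands is OrbitCom→Band D ($879M), PeakComm→Band E ($431M), total $1310M.
VCG payment = (others' best without Solara) − (others' welfare with Solara) = 1310 − 1233 = $77M.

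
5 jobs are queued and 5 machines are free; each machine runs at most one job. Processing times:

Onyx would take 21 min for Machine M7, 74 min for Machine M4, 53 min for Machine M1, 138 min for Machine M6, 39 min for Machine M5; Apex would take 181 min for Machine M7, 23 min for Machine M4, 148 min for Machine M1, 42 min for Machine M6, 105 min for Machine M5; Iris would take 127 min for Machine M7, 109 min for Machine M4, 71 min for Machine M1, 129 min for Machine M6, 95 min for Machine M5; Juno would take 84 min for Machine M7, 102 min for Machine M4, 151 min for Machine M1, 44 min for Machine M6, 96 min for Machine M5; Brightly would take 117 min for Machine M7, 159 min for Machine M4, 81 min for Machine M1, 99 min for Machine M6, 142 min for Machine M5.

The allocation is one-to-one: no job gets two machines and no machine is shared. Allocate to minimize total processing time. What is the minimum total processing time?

This is a one-to-one assignment (minimum-cost bipartite matching).
Optimal: Onyx→Machine M7 (21 min), Apex→Machine M4 (23 min), Iris→Machine M5 (95 min), Juno→Machine M6 (44 min), Brightly→Machine M1 (81 min) — total 21+23+95+44+81 = 264 min.
Min-entry greedy (repeatedly take the single cheapest remaining cell) gives 301 min, worse by 37.
Next-best assignment: Onyx→Machine M5, Apex→Machine M4, Iris→Machine M1, Juno→Machine M6, Brightly→Machine M7 = 294 min.

Minimum total: 264 min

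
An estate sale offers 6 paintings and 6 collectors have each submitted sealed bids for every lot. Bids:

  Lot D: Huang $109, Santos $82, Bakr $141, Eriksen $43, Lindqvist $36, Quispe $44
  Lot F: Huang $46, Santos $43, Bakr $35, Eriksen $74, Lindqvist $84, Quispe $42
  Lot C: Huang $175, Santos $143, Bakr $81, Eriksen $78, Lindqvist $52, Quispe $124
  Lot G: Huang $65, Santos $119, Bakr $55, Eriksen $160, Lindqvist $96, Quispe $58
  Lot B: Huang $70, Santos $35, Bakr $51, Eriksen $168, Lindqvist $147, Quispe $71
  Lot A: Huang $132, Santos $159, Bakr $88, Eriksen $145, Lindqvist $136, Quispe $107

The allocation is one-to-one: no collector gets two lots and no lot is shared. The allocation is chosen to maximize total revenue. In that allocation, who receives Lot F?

Quispe receives Lot F.

This is a one-to-one assignment (maximum-weight bipartite matching).
Optimal: Huang→Lot C ($175), Santos→Lot A ($159), Bakr→Lot D ($141), Eriksen→Lot G ($160), Lindqvist→Lot B ($147), Quispe→Lot F ($42) — total 175+159+141+160+147+42 = $824.
Max-entry greedy (repeatedly take the single best remaining cell) gives $781, worse by 43.
Next-best assignment: Huang→Lot C, Santos→Lot G, Bakr→Lot D, Eriksen→Lot B, Lindqvist→Lot F, Quispe→Lot A = $794.
Checked against all permutations: $824 is optimal.
Quispe's own top lot is Lot C ($124), but forcing Quispe→Lot C and reassigning the rest optimally gives only $777 — worse by 47.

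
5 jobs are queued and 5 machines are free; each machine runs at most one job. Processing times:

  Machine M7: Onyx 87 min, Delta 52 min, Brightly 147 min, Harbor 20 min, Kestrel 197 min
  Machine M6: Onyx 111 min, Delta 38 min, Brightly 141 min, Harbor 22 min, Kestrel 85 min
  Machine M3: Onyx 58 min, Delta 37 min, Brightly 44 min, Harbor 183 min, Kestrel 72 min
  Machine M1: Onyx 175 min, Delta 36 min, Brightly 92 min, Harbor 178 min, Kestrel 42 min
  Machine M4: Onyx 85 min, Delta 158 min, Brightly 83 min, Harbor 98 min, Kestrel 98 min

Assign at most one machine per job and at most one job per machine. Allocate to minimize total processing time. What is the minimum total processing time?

Min total: 229 min

Optimal: Onyx→Machine M4 (85 min), Delta→Machine M6 (38 min), Brightly→Machine M3 (44 min), Harbor→Machine M7 (20 min), Kestrel→Machine M1 (42 min) — total 85+38+44+20+42 = 229 min.
Min-entry greedy (repeatedly take the single cheapest remaining cell) gives 270 min, worse by 41.
No other one-to-one assignment undercuts 229 min.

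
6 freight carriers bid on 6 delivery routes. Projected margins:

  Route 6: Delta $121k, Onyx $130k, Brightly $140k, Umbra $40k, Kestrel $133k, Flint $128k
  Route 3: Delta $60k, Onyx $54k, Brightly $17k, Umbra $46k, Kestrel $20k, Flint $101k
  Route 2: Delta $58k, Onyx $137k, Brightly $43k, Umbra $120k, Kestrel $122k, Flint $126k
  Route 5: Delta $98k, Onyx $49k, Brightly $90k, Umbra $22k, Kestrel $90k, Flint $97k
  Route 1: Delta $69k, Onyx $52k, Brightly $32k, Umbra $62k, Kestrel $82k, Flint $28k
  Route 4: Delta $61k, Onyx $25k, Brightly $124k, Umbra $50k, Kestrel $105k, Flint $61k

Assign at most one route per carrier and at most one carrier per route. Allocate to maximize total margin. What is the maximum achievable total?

Optimal: Delta→Route 5 ($98k), Onyx→Route 6 ($130k), Brightly→Route 4 ($124k), Umbra→Route 2 ($120k), Kestrel→Route 1 ($82k), Flint→Route 3 ($101k) — total 98+130+124+120+82+101 = $655k.
Column-greedy (each route in turn goes to its best remaining carrier) gives $608k, worse by 47.
Swapping Onyx↔Flint (Onyx→Route 3 $54k, Flint→Route 6 $128k) loses 49.

Maximum total: $655k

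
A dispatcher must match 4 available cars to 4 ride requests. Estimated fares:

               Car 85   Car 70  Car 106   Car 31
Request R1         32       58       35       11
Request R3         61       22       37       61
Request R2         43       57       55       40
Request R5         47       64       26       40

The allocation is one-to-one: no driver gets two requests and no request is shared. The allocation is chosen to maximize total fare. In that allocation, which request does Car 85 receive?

Optimal: Car 85→Request R5 ($47), Car 70→Request R1 ($58), Car 106→Request R2 ($55), Car 31→Request R3 ($61) — total 47+58+55+61 = $221.
Max-entry greedy (repeatedly take the single best remaining cell) gives $191, worse by 30.
Swapping Car 31↔Car 85 (Car 31→Request R5 $40, Car 85→Request R3 $61) loses 7.
Car 85's own top request is Request R3 ($61), but forcing Car 85→Request R3 and reassigning the rest optimally gives only $214 — worse by 7.

Car 85 receives Request R5.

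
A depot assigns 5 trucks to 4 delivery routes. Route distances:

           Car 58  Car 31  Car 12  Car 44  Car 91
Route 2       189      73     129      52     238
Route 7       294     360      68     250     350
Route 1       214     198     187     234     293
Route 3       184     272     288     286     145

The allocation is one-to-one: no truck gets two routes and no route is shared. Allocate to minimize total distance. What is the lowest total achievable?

This is the linear assignment problem.
Optimal: Car 44→Route 2 (52 km), Car 12→Route 7 (68 km), Car 31→Route 1 (198 km), Car 91→Route 3 (145 km) — total 52+68+198+145 = 463 km.
Row-greedy (each truck in turn takes its cheapest remaining route) gives 559 km, worse by 96.

Minimum total: 463 km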